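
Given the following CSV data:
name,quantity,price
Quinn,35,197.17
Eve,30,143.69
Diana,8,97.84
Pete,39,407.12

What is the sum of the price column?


Values in 'price' column:
  Row 1: 197.17
  Row 2: 143.69
  Row 3: 97.84
  Row 4: 407.12
Sum = 197.17 + 143.69 + 97.84 + 407.12 = 845.82

ANSWER: 845.82


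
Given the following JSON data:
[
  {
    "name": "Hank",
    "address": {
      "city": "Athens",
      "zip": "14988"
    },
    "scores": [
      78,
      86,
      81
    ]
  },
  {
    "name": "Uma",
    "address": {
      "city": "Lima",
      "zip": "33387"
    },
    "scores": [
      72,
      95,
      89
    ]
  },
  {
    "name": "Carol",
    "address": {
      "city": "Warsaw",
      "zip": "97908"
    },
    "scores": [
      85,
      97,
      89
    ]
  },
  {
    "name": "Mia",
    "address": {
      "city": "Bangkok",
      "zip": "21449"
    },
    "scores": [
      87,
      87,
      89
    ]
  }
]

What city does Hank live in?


Path: records[0].address.city
Value: Athens

ANSWER: Athens


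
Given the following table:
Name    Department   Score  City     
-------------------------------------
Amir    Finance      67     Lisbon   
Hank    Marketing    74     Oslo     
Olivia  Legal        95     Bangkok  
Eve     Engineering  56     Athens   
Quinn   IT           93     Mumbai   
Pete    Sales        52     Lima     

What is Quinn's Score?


Row 5: Quinn
Score = 93

ANSWER: 93


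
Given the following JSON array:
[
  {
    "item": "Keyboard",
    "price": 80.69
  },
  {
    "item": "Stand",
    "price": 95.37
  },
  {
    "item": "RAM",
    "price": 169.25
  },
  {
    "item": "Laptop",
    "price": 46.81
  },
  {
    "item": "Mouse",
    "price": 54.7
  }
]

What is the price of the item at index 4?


Array index 4 -> Mouse
price = 54.7

ANSWER: 54.7


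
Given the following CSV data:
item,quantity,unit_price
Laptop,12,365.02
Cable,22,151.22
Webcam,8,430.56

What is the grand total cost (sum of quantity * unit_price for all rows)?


Computing row totals:
  Laptop: 12 * 365.02 = 4380.24
  Cable: 22 * 151.22 = 3326.84
  Webcam: 8 * 430.56 = 3444.48
Grand total = 4380.24 + 3326.84 + 3444.48 = 11151.56

ANSWER: 11151.56


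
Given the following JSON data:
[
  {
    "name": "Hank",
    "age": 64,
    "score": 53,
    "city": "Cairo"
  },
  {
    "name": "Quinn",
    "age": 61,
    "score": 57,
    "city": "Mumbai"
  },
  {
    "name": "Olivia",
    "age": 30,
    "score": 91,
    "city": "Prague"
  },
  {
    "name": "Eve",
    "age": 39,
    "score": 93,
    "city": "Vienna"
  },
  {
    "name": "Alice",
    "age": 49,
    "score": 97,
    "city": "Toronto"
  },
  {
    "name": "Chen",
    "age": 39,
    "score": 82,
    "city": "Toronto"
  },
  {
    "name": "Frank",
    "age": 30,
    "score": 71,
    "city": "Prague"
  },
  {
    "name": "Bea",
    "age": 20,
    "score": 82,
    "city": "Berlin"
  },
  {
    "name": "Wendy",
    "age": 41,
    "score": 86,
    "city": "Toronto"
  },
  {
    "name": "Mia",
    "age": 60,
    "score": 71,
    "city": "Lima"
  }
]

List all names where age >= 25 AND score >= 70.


Checking both conditions:
  Hank (age=64, score=53) -> no
  Quinn (age=61, score=57) -> no
  Olivia (age=30, score=91) -> YES
  Eve (age=39, score=93) -> YES
  Alice (age=49, score=97) -> YES
  Chen (age=39, score=82) -> YES
  Frank (age=30, score=71) -> YES
  Bea (age=20, score=82) -> no
  Wendy (age=41, score=86) -> YES
  Mia (age=60, score=71) -> YES


ANSWER: Olivia, Eve, Alice, Chen, Frank, Wendy, Mia


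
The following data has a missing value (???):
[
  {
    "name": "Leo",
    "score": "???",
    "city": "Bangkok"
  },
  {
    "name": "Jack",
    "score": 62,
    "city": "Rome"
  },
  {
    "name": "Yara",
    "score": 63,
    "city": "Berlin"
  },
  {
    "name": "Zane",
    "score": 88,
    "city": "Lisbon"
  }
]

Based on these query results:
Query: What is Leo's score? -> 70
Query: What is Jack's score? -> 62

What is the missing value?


The missing value is Leo's score
From query: Leo's score = 70

ANSWER: 70


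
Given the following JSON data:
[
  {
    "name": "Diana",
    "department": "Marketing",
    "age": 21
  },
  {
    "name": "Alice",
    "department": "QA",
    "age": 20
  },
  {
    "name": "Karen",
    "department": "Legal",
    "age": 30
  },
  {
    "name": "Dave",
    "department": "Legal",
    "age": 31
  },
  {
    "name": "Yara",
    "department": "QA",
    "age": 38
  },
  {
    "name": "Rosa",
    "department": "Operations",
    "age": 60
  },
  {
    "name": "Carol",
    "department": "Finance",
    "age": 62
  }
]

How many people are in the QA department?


Scanning records for department = QA
  Record 1: Alice
  Record 4: Yara
Count: 2

ANSWER: 2


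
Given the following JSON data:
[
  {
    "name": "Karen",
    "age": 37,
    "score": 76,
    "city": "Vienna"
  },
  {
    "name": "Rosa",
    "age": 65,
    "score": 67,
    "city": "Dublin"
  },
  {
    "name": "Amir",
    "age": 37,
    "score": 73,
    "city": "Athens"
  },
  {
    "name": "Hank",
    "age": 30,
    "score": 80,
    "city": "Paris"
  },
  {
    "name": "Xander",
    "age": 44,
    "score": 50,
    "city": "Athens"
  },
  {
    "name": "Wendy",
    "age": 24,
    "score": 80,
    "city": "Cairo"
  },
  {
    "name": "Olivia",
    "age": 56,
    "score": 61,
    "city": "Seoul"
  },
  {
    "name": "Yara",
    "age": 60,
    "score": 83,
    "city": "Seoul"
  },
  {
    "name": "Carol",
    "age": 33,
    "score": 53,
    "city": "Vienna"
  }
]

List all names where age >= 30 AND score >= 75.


Checking both conditions:
  Karen (age=37, score=76) -> YES
  Rosa (age=65, score=67) -> no
  Amir (age=37, score=73) -> no
  Hank (age=30, score=80) -> YES
  Xander (age=44, score=50) -> no
  Wendy (age=24, score=80) -> no
  Olivia (age=56, score=61) -> no
  Yara (age=60, score=83) -> YES
  Carol (age=33, score=53) -> no


ANSWER: Karen, Hank, Yara


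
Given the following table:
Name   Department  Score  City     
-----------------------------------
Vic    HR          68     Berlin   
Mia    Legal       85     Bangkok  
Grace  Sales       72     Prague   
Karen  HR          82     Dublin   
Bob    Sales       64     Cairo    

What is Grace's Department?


Row 3: Grace
Department = Sales

ANSWER: Sales


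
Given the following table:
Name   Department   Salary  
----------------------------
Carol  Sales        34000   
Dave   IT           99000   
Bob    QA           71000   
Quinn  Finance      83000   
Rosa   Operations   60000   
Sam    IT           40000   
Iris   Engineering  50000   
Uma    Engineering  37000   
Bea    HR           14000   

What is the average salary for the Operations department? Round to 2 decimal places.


Operations department members:
  Rosa: 60000
Sum = 60000
Count = 1
Average = 60000 / 1 = 60000.00

ANSWER: 60000.00


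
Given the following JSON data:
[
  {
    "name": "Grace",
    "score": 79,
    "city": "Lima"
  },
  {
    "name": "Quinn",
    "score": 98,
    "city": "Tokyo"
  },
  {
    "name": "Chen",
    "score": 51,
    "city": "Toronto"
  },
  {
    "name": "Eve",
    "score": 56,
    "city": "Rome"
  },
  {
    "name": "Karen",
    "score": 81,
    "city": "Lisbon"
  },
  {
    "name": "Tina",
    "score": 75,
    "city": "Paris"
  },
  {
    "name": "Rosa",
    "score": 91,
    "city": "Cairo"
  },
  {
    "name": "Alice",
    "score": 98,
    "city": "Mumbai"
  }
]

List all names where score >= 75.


Filtering records where score >= 75:
  Grace (score=79) -> YES
  Quinn (score=98) -> YES
  Chen (score=51) -> no
  Eve (score=56) -> no
  Karen (score=81) -> YES
  Tina (score=75) -> YES
  Rosa (score=91) -> YES
  Alice (score=98) -> YES


ANSWER: Grace, Quinn, Karen, Tina, Rosa, Alice


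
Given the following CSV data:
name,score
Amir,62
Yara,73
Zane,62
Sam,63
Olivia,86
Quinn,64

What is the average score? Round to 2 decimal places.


Scores: 62, 73, 62, 63, 86, 64
Sum = 410
Count = 6
Average = 410 / 6 = 68.33

ANSWER: 68.33


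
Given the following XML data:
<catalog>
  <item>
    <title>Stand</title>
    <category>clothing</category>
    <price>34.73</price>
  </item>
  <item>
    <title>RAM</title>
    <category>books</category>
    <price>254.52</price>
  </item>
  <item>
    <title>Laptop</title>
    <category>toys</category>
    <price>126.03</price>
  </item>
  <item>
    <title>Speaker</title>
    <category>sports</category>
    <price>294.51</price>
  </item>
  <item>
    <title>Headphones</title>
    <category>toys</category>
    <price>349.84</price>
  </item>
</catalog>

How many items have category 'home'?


Scanning <item> elements for <category>home</category>:
Count: 0

ANSWER: 0


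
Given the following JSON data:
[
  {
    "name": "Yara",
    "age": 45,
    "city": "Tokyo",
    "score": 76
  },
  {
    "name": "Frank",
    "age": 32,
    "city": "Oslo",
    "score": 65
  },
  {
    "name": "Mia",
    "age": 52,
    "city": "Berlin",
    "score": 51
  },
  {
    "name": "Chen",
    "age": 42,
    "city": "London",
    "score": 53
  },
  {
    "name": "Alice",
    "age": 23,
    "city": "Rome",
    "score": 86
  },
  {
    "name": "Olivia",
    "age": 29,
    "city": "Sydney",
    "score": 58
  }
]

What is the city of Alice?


Looking up record where name = Alice
Record index: 4
Field 'city' = Rome

ANSWER: Rome


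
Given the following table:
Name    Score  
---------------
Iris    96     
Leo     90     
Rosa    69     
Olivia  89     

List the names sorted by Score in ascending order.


Sorting by Score (ascending):
  Rosa: 69
  Olivia: 89
  Leo: 90
  Iris: 96


ANSWER: Rosa, Olivia, Leo, Iris


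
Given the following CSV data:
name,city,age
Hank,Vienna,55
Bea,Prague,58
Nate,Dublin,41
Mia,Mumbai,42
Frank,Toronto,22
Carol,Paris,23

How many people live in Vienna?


Scanning city column for 'Vienna':
  Row 1: Hank -> MATCH
Total matches: 1

ANSWER: 1


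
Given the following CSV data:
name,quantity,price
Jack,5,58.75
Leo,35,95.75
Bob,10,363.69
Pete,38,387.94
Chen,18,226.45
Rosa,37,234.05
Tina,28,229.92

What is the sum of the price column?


Values in 'price' column:
  Row 1: 58.75
  Row 2: 95.75
  Row 3: 363.69
  Row 4: 387.94
  Row 5: 226.45
  Row 6: 234.05
  Row 7: 229.92
Sum = 58.75 + 95.75 + 363.69 + 387.94 + 226.45 + 234.05 + 229.92 = 1596.55

ANSWER: 1596.55


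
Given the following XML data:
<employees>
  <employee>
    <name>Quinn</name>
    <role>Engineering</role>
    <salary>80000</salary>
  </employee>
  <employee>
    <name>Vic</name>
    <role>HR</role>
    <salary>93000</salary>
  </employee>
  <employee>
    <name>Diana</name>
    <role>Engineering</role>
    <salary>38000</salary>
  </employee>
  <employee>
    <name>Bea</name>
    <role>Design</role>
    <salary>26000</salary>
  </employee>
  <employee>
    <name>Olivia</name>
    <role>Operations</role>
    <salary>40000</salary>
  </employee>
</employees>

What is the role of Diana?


Searching for <employee> with <name>Diana</name>
Found at position 3
<role>Engineering</role>

ANSWER: Engineering


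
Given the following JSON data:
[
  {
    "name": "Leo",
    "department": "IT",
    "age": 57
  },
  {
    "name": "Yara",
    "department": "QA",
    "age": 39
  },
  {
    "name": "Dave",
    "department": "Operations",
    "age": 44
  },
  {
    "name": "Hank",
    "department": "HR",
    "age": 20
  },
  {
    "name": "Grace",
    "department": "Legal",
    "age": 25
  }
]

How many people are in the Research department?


Scanning records for department = Research
  No matches found
Count: 0

ANSWER: 0


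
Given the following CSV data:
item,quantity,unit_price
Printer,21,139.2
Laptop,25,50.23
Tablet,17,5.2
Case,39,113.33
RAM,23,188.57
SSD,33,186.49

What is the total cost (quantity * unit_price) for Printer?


Row: Printer
quantity = 21
unit_price = 139.2
total = 21 * 139.2 = 2923.2

ANSWER: 2923.2


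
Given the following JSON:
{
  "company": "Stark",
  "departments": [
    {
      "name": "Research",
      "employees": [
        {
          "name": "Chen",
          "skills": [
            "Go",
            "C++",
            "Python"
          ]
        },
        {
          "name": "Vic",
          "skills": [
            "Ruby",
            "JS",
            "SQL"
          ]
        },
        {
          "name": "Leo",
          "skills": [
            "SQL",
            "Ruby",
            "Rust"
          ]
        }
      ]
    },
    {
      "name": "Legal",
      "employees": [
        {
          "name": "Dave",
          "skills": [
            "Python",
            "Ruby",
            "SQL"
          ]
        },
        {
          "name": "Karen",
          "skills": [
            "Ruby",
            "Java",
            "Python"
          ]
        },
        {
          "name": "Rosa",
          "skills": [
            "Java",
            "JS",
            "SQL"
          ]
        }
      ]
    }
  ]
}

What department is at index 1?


Path: departments[1].name
Value: Legal

ANSWER: Legal


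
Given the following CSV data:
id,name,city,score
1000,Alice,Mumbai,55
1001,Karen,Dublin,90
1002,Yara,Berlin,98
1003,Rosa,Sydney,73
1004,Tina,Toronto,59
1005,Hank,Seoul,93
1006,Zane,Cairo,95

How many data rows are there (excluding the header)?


Counting rows (excluding header):
Header: id,name,city,score
Data rows: 7

ANSWER: 7


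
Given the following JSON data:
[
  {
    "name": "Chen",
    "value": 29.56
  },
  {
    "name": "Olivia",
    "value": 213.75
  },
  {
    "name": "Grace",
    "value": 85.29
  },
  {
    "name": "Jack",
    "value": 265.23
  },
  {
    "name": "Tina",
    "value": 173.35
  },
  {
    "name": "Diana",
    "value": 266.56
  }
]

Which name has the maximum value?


Comparing values:
  Chen: 29.56
  Olivia: 213.75
  Grace: 85.29
  Jack: 265.23
  Tina: 173.35
  Diana: 266.56
Maximum: Diana (266.56)

ANSWER: Diana


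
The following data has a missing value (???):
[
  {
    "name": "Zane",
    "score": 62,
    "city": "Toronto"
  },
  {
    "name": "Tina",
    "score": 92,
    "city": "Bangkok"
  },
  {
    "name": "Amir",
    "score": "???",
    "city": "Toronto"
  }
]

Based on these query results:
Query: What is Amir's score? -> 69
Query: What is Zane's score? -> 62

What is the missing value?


The missing value is Amir's score
From query: Amir's score = 69

ANSWER: 69


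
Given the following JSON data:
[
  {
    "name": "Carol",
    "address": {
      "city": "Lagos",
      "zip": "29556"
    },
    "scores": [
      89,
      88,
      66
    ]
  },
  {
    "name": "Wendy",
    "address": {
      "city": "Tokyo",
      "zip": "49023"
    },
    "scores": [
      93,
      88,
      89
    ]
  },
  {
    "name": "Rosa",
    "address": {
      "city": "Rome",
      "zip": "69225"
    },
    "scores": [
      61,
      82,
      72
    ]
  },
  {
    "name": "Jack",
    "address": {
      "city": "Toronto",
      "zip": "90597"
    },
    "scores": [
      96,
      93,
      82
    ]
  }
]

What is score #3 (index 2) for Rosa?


Path: records[2].scores[2]
Value: 72

ANSWER: 72


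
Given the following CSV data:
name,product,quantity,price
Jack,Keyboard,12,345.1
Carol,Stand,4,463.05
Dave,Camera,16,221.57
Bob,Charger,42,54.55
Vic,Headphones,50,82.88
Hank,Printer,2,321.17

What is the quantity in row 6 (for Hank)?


Row 6: Hank
Column 'quantity' = 2

ANSWER: 2


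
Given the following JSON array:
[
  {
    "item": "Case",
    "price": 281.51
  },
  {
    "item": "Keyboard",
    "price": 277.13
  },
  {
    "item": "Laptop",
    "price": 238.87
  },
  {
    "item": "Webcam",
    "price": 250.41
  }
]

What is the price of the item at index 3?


Array index 3 -> Webcam
price = 250.41

ANSWER: 250.41


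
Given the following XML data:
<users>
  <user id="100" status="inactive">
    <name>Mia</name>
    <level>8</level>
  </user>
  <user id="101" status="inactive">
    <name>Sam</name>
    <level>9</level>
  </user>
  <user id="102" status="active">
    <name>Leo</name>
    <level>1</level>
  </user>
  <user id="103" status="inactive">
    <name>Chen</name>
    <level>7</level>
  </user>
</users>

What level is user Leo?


Finding user: Leo
<level>1</level>

ANSWER: 1


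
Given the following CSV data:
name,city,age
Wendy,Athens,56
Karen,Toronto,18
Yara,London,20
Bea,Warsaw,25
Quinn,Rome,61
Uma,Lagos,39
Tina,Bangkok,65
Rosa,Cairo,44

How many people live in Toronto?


Scanning city column for 'Toronto':
  Row 2: Karen -> MATCH
Total matches: 1

ANSWER: 1


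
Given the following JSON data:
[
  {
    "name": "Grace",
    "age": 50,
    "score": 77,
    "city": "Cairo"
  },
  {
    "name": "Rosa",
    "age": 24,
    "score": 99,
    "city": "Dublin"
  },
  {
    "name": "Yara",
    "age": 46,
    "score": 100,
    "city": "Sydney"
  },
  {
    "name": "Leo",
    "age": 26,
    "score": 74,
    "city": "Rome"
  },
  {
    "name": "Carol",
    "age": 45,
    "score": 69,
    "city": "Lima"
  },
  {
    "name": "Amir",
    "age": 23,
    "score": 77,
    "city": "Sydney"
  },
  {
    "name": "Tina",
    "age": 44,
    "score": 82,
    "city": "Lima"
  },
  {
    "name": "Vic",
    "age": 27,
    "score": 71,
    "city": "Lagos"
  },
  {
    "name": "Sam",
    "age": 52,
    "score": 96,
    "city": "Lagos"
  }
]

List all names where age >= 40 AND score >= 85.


Checking both conditions:
  Grace (age=50, score=77) -> no
  Rosa (age=24, score=99) -> no
  Yara (age=46, score=100) -> YES
  Leo (age=26, score=74) -> no
  Carol (age=45, score=69) -> no
  Amir (age=23, score=77) -> no
  Tina (age=44, score=82) -> no
  Vic (age=27, score=71) -> no
  Sam (age=52, score=96) -> YES


ANSWER: Yara, Sam


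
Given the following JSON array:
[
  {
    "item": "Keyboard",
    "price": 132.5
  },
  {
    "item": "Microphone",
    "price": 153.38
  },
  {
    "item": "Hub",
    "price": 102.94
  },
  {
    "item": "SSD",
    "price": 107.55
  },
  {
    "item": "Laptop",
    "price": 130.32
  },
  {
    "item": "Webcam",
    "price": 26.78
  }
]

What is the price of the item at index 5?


Array index 5 -> Webcam
price = 26.78

ANSWER: 26.78


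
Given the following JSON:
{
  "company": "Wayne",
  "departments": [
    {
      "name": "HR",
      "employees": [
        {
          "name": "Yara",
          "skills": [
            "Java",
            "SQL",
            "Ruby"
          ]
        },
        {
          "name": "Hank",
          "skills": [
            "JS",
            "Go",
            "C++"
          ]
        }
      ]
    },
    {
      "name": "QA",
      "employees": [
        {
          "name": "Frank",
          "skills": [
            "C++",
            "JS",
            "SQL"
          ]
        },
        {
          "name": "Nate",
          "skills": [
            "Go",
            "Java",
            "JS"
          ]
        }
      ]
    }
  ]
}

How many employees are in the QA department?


Path: departments[1].employees
Count: 2

ANSWER: 2


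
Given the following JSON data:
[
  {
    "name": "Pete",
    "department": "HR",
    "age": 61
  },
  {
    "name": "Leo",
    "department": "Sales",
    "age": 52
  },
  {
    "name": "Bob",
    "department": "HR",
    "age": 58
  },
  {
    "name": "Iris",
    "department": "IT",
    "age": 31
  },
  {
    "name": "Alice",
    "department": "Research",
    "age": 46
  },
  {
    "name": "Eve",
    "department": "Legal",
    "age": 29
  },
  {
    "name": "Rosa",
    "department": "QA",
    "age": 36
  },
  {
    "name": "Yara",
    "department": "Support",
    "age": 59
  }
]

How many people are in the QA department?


Scanning records for department = QA
  Record 6: Rosa
Count: 1

ANSWER: 1


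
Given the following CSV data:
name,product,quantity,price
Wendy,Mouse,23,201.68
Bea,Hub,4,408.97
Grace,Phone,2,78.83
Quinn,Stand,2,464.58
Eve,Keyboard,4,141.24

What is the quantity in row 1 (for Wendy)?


Row 1: Wendy
Column 'quantity' = 23

ANSWER: 23


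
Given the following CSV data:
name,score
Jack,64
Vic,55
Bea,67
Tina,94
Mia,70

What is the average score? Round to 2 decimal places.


Scores: 64, 55, 67, 94, 70
Sum = 350
Count = 5
Average = 350 / 5 = 70.00

ANSWER: 70.00


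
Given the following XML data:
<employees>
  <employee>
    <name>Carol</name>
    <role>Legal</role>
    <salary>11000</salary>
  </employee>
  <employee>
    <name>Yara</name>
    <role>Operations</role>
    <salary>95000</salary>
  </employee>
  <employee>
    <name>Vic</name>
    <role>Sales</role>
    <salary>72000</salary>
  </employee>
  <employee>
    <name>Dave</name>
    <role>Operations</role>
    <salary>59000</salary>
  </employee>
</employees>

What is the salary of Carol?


Searching for <employee> with <name>Carol</name>
Found at position 1
<salary>11000</salary>

ANSWER: 11000


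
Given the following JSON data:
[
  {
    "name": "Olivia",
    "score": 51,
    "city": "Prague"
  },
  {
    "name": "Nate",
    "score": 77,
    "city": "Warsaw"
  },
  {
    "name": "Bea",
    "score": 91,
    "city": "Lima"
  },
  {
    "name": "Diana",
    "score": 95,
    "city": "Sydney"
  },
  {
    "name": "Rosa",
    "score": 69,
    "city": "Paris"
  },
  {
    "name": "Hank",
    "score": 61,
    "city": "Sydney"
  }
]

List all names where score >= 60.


Filtering records where score >= 60:
  Olivia (score=51) -> no
  Nate (score=77) -> YES
  Bea (score=91) -> YES
  Diana (score=95) -> YES
  Rosa (score=69) -> YES
  Hank (score=61) -> YES


ANSWER: Nate, Bea, Diana, Rosa, Hank


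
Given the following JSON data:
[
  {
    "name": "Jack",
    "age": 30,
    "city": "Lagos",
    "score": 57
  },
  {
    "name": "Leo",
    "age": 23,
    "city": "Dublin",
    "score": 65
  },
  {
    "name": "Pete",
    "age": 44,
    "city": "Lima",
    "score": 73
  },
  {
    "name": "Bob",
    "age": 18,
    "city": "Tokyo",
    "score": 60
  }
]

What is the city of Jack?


Looking up record where name = Jack
Record index: 0
Field 'city' = Lagos

ANSWER: Lagos


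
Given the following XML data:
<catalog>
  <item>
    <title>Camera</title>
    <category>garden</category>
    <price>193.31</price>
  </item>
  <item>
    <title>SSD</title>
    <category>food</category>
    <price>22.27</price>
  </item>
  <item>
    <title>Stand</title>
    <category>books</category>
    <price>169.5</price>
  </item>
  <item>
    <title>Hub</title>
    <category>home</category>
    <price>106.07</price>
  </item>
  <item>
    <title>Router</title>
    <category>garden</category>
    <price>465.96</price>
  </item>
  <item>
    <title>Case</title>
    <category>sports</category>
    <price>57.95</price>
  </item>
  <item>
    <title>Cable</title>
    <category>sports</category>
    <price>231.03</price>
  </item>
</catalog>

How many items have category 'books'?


Scanning <item> elements for <category>books</category>:
  Item 3: Stand -> MATCH
Count: 1

ANSWER: 1


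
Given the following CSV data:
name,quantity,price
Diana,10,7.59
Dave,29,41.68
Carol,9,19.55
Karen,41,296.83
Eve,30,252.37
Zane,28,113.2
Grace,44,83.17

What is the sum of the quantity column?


Values in 'quantity' column:
  Row 1: 10
  Row 2: 29
  Row 3: 9
  Row 4: 41
  Row 5: 30
  Row 6: 28
  Row 7: 44
Sum = 10 + 29 + 9 + 41 + 30 + 28 + 44 = 191

ANSWER: 191


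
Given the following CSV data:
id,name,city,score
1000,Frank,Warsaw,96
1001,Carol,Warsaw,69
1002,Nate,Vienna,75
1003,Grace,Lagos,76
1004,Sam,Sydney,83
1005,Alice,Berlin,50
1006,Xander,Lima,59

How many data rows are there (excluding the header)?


Counting rows (excluding header):
Header: id,name,city,score
Data rows: 7

ANSWER: 7


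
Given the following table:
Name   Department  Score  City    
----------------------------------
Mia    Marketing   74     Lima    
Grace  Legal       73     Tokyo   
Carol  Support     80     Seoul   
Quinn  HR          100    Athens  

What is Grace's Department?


Row 2: Grace
Department = Legal

ANSWER: Legal


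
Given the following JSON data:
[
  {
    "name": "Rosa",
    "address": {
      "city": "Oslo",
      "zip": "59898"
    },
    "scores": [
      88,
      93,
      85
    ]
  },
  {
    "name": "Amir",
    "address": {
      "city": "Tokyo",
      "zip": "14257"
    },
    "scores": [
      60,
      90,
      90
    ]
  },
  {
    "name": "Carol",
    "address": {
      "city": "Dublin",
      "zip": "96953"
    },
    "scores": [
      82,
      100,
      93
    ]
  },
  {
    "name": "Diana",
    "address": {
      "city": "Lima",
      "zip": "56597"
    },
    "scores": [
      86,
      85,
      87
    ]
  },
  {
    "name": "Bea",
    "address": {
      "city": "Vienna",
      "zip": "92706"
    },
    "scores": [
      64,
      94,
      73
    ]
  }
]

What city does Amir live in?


Path: records[1].address.city
Value: Tokyo

ANSWER: Tokyo


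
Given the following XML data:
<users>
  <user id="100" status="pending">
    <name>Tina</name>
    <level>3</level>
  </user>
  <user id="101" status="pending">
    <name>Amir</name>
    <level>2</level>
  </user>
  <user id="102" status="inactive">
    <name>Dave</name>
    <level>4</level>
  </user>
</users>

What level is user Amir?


Finding user: Amir
<level>2</level>

ANSWER: 2


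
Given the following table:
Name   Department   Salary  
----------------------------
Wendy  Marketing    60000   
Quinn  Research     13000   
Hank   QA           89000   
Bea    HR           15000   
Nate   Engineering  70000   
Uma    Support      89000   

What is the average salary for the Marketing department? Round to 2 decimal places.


Marketing department members:
  Wendy: 60000
Sum = 60000
Count = 1
Average = 60000 / 1 = 60000.00

ANSWER: 60000.00


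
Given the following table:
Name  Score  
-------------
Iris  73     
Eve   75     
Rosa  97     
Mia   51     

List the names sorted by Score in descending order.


Sorting by Score (descending):
  Rosa: 97
  Eve: 75
  Iris: 73
  Mia: 51


ANSWER: Rosa, Eve, Iris, Mia


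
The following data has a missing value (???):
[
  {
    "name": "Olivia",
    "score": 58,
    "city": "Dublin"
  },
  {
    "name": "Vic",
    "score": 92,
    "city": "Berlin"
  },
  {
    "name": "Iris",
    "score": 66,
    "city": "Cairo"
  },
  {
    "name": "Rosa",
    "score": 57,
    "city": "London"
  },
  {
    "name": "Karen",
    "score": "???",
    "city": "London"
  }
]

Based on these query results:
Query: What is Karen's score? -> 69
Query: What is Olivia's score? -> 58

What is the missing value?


The missing value is Karen's score
From query: Karen's score = 69

ANSWER: 69


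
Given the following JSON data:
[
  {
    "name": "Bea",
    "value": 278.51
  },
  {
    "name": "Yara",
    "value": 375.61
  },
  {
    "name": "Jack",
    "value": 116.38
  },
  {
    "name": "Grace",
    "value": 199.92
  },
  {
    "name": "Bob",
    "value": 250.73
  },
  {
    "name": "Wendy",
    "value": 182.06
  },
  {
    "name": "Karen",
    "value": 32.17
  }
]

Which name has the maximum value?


Comparing values:
  Bea: 278.51
  Yara: 375.61
  Jack: 116.38
  Grace: 199.92
  Bob: 250.73
  Wendy: 182.06
  Karen: 32.17
Maximum: Yara (375.61)

ANSWER: Yara


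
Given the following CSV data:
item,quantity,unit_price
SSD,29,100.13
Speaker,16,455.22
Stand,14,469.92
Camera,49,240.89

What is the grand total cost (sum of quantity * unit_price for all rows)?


Computing row totals:
  SSD: 29 * 100.13 = 2903.77
  Speaker: 16 * 455.22 = 7283.52
  Stand: 14 * 469.92 = 6578.88
  Camera: 49 * 240.89 = 11803.61
Grand total = 2903.77 + 7283.52 + 6578.88 + 11803.61 = 28569.78

ANSWER: 28569.78


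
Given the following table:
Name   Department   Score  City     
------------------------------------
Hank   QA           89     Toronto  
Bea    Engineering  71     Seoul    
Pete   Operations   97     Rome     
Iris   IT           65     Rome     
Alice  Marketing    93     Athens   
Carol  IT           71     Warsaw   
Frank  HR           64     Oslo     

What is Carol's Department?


Row 6: Carol
Department = IT

ANSWER: IT


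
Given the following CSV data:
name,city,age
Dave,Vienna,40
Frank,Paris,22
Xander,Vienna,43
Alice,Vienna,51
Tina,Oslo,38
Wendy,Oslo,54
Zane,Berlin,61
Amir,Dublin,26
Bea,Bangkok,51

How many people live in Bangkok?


Scanning city column for 'Bangkok':
  Row 9: Bea -> MATCH
Total matches: 1

ANSWER: 1


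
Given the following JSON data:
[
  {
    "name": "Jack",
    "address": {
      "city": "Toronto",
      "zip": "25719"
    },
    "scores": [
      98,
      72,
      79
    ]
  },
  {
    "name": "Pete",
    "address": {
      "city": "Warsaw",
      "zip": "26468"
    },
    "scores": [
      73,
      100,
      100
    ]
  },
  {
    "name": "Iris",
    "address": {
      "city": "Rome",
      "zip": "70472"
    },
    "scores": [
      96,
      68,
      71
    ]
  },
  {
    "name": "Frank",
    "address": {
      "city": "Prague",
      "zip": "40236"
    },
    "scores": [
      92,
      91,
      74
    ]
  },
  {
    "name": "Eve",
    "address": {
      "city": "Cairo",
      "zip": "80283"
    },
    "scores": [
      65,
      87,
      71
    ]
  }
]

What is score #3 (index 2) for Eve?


Path: records[4].scores[2]
Value: 71

ANSWER: 71


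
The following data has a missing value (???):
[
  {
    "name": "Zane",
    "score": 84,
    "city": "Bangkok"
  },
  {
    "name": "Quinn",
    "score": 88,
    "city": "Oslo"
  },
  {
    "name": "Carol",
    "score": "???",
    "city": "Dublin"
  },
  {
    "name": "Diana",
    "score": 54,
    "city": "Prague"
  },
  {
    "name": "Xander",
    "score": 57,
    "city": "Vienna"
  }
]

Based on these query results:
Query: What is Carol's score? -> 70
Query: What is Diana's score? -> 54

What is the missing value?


The missing value is Carol's score
From query: Carol's score = 70

ANSWER: 70


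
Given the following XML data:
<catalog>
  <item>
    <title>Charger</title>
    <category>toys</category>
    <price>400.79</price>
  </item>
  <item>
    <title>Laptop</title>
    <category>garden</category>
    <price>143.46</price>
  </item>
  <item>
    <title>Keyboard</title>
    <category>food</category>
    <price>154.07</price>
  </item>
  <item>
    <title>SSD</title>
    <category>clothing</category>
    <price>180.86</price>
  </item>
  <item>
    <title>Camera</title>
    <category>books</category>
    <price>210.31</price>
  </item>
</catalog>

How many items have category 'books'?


Scanning <item> elements for <category>books</category>:
  Item 5: Camera -> MATCH
Count: 1

ANSWER: 1


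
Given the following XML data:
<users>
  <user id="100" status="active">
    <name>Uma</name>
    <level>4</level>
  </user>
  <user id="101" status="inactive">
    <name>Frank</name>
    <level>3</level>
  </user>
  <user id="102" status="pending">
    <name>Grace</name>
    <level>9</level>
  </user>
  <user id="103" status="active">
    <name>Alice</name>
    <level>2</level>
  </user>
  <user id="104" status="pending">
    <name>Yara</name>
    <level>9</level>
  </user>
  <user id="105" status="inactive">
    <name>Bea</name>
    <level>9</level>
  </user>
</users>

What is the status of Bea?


Finding user with name = Bea
user id="105" status="inactive"

ANSWER: inactive


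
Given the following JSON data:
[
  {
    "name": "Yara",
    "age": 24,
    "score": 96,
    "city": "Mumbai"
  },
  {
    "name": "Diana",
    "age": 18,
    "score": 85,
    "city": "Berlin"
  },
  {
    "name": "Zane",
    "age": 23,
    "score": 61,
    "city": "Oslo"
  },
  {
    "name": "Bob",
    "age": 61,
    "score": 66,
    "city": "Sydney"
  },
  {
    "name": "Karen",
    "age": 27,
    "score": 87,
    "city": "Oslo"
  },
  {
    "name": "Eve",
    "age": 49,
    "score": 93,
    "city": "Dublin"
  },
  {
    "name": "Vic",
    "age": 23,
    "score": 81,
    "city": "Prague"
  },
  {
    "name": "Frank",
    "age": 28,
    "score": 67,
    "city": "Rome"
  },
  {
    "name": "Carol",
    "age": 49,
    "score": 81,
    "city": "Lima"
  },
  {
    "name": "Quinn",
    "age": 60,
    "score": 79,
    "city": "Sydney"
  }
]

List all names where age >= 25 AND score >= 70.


Checking both conditions:
  Yara (age=24, score=96) -> no
  Diana (age=18, score=85) -> no
  Zane (age=23, score=61) -> no
  Bob (age=61, score=66) -> no
  Karen (age=27, score=87) -> YES
  Eve (age=49, score=93) -> YES
  Vic (age=23, score=81) -> no
  Frank (age=28, score=67) -> no
  Carol (age=49, score=81) -> YES
  Quinn (age=60, score=79) -> YES


ANSWER: Karen, Eve, Carol, Quinn


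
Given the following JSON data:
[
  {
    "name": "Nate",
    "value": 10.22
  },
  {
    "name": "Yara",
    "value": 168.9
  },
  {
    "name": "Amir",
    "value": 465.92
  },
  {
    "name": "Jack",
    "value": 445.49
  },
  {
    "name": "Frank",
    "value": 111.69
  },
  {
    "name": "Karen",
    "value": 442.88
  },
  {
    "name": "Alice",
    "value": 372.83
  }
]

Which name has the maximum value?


Comparing values:
  Nate: 10.22
  Yara: 168.9
  Amir: 465.92
  Jack: 445.49
  Frank: 111.69
  Karen: 442.88
  Alice: 372.83
Maximum: Amir (465.92)

ANSWER: Amir


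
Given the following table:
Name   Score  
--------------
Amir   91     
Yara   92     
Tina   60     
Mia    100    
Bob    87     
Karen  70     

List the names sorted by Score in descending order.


Sorting by Score (descending):
  Mia: 100
  Yara: 92
  Amir: 91
  Bob: 87
  Karen: 70
  Tina: 60


ANSWER: Mia, Yara, Amir, Bob, Karen, Tina


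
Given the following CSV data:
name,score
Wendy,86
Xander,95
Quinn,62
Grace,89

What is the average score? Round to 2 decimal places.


Scores: 86, 95, 62, 89
Sum = 332
Count = 4
Average = 332 / 4 = 83.00

ANSWER: 83.00


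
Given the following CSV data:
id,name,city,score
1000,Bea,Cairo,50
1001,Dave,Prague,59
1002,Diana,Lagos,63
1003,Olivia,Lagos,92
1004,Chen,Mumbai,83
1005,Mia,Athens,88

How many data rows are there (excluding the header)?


Counting rows (excluding header):
Header: id,name,city,score
Data rows: 6

ANSWER: 6


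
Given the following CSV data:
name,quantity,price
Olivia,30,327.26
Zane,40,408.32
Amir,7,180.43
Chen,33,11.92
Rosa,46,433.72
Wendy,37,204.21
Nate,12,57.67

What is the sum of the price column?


Values in 'price' column:
  Row 1: 327.26
  Row 2: 408.32
  Row 3: 180.43
  Row 4: 11.92
  Row 5: 433.72
  Row 6: 204.21
  Row 7: 57.67
Sum = 327.26 + 408.32 + 180.43 + 11.92 + 433.72 + 204.21 + 57.67 = 1623.53

ANSWER: 1623.53


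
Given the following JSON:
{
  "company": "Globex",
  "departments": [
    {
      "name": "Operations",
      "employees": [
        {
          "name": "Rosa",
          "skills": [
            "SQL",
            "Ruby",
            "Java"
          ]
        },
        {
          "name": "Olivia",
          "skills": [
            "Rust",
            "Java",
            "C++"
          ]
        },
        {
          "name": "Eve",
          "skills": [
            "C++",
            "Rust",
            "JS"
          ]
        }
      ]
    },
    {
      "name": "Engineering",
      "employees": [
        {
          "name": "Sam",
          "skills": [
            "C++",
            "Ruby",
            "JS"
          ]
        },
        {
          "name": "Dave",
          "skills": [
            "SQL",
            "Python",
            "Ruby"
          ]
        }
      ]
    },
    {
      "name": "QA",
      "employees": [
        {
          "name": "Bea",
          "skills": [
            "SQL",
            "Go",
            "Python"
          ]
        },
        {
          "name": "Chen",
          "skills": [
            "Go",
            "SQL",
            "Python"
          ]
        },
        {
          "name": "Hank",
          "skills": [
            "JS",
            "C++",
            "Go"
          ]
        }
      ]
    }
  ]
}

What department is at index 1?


Path: departments[1].name
Value: Engineering

ANSWER: Engineering


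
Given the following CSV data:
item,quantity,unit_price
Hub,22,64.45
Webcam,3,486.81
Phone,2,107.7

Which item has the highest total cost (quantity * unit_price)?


Computing row totals:
  Hub: 1417.9
  Webcam: 1460.43
  Phone: 215.4
Maximum: Webcam (1460.43)

ANSWER: Webcam


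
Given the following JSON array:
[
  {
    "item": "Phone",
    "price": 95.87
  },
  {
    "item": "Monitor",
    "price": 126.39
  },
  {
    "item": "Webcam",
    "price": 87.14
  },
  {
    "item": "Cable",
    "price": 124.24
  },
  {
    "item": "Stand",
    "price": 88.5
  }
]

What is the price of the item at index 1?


Array index 1 -> Monitor
price = 126.39

ANSWER: 126.39


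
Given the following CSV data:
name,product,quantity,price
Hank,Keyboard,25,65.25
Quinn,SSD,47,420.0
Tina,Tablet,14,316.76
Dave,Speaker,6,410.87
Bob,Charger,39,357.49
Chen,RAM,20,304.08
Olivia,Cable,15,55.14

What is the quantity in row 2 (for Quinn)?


Row 2: Quinn
Column 'quantity' = 47

ANSWER: 47


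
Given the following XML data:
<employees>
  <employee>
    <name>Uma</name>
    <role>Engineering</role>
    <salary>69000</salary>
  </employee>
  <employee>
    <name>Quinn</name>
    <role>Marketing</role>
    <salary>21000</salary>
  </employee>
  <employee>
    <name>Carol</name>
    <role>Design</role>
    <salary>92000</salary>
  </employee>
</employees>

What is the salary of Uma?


Searching for <employee> with <name>Uma</name>
Found at position 1
<salary>69000</salary>

ANSWER: 69000


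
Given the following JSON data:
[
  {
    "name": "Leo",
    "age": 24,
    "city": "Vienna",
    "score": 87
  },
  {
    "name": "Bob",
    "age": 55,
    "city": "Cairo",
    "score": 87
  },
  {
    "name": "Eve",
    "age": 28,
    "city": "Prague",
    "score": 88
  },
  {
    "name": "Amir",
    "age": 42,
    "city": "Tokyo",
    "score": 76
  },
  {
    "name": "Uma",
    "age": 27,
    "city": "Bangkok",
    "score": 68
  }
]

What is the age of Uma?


Looking up record where name = Uma
Record index: 4
Field 'age' = 27

ANSWER: 27


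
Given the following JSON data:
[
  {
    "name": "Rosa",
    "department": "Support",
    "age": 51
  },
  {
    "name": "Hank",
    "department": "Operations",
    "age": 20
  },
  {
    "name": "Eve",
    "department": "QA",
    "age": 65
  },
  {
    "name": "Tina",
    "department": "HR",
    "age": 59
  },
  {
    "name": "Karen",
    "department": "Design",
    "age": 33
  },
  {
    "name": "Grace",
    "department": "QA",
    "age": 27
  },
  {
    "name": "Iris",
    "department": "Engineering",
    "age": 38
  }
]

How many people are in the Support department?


Scanning records for department = Support
  Record 0: Rosa
Count: 1

ANSWER: 1


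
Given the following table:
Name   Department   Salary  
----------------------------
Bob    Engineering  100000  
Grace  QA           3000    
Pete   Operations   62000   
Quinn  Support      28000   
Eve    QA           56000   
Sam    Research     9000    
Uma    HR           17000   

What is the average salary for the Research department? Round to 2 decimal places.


Research department members:
  Sam: 9000
Sum = 9000
Count = 1
Average = 9000 / 1 = 9000.00

ANSWER: 9000.00


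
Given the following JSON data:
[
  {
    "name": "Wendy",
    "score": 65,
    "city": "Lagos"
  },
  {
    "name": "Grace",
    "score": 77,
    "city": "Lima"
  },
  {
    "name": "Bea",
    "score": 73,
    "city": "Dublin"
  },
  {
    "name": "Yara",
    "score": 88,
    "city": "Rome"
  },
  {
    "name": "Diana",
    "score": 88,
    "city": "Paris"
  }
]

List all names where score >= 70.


Filtering records where score >= 70:
  Wendy (score=65) -> no
  Grace (score=77) -> YES
  Bea (score=73) -> YES
  Yara (score=88) -> YES
  Diana (score=88) -> YES


ANSWER: Grace, Bea, Yara, Diana


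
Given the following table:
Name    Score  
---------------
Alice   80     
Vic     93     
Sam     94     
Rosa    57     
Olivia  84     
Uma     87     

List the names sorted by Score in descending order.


Sorting by Score (descending):
  Sam: 94
  Vic: 93
  Uma: 87
  Olivia: 84
  Alice: 80
  Rosa: 57


ANSWER: Sam, Vic, Uma, Olivia, Alice, Rosa


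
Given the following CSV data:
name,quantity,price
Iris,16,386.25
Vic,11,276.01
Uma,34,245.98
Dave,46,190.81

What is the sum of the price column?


Values in 'price' column:
  Row 1: 386.25
  Row 2: 276.01
  Row 3: 245.98
  Row 4: 190.81
Sum = 386.25 + 276.01 + 245.98 + 190.81 = 1099.05

ANSWER: 1099.05
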